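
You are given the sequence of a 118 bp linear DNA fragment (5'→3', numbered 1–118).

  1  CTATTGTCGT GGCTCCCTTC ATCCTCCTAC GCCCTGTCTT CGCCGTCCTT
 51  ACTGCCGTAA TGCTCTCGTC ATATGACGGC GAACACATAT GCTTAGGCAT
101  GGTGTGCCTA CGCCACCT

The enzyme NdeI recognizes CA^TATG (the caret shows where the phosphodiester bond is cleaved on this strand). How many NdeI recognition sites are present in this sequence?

2

CATATG occurs starting at positions 70, 86.
NdeI cuts at 2 sites.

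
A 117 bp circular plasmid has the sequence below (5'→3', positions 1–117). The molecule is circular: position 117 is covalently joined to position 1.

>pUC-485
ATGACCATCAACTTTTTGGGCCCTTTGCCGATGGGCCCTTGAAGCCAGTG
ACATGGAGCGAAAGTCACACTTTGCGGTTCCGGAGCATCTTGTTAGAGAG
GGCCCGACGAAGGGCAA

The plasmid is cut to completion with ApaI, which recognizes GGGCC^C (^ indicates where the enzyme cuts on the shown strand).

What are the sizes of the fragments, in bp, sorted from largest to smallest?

ApaI sites (GGGCCC) start at positions 18, 33, 100.
ApaI cuts after base 5 of each site (before the last base), so after positions 22, 37, 104.
Circular molecule, 3 cuts → 3 fragments:
  23–37 → 15 bp
  38–104 → 67 bp
  105–117 then 1–22 → 13 + 22 = 35 bp
Sorted largest to smallest: 67, 35, 15 bp.

67, 35, 15 bp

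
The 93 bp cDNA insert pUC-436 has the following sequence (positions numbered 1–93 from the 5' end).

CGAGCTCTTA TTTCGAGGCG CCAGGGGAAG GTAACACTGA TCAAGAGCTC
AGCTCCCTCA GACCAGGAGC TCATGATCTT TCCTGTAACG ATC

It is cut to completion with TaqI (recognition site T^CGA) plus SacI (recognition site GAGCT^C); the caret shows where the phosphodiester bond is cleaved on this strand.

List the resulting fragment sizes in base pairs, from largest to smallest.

The TaqI site (TCGA) starts at position 13.
TaqI cuts after the first base of each site, so after position 13.
SacI sites (GAGCTC) start at positions 2, 45, 67.
SacI cuts after base 5 of each site (before the last base), so after positions 6, 49, 71.
Combined cut positions: 6, 13, 49, 71.
Linear molecule, 4 cuts → 5 fragments:
  1–6 → 6 bp
  7–13 → 7 bp
  14–49 → 36 bp
  50–71 → 22 bp
  72–93 → 22 bp
Sorted largest to smallest: 36, 22, 22, 7, 6 bp.

36, 22, 22, 7, 6 bp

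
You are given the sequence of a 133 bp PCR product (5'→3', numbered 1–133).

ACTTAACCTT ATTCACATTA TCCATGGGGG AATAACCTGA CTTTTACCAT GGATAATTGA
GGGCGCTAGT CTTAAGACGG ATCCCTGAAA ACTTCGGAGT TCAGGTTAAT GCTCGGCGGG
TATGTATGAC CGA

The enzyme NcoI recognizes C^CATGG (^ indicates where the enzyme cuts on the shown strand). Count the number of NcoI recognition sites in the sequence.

2

CCATGG occurs starting at positions 22, 47.
NcoI cuts at 2 sites.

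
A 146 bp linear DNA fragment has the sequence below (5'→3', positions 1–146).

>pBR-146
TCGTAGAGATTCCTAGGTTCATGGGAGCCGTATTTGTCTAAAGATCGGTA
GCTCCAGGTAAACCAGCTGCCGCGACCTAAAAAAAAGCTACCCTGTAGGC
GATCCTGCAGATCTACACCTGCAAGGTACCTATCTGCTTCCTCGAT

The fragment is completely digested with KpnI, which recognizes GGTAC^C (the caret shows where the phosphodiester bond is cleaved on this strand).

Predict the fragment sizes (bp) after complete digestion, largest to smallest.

129, 17 bp

The KpnI site (GGTACC) starts at position 125.
KpnI cuts after base 5 of each site (before the last base), so after position 129.
Linear molecule, 1 cut → 2 fragments:
  1–129 → 129 bp
  130–146 → 17 bp
Sorted largest to smallest: 129, 17 bp.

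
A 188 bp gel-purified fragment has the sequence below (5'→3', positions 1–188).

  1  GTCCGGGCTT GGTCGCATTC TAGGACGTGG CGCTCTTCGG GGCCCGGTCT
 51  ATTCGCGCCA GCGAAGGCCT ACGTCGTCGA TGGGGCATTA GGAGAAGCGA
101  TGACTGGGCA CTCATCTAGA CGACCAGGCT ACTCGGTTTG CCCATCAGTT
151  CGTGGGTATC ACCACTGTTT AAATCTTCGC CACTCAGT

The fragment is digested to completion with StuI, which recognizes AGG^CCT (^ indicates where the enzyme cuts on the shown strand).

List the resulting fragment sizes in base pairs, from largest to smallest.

121, 67 bp

The StuI site (AGGCCT) starts at position 65.
StuI cuts after base 3 of each site, so after position 67.
Linear molecule, 1 cut → 2 fragments:
  1–67 → 67 bp
  68–188 → 121 bp
Sorted largest to smallest: 121, 67 bp.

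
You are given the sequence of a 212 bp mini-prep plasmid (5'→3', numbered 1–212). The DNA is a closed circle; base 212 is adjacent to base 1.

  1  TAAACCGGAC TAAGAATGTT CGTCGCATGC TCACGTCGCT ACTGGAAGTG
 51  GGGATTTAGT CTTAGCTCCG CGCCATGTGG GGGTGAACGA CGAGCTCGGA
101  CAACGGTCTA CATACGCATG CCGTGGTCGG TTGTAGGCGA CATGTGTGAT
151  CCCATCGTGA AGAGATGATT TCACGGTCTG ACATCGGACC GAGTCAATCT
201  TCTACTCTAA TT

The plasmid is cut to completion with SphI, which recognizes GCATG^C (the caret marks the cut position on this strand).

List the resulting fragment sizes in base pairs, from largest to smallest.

SphI sites (GCATGC) start at positions 25, 116.
SphI cuts after base 5 of each site (before the last base), so after positions 29, 120.
Circular molecule, 2 cuts → 2 fragments:
  30–120 → 91 bp
  121–212 then 1–29 → 92 + 29 = 121 bp
Sorted largest to smallest: 121, 91 bp.

121, 91 bp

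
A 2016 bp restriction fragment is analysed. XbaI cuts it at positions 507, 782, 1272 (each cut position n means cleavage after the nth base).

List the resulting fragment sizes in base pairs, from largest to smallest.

Linear molecule, 3 cuts → 4 fragments:
  507 − 0 = 507 bp
  782 − 507 = 275 bp
  1272 − 782 = 490 bp
  2016 − 1272 = 744 bp
Sorted largest to smallest: 744, 507, 490, 275 bp.

744, 507, 490, 275 bp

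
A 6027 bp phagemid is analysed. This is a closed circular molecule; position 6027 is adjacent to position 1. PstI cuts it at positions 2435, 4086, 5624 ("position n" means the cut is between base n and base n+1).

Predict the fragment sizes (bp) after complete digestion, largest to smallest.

Circular molecule, 3 cuts → 3 fragments:
  4086 − 2435 = 1651 bp
  5624 − 4086 = 1538 bp
  wrap: 6027 − 5624 + 2435 = 2838 bp
Sorted largest to smallest: 2838, 1651, 1538 bp.

2838, 1651, 1538 bp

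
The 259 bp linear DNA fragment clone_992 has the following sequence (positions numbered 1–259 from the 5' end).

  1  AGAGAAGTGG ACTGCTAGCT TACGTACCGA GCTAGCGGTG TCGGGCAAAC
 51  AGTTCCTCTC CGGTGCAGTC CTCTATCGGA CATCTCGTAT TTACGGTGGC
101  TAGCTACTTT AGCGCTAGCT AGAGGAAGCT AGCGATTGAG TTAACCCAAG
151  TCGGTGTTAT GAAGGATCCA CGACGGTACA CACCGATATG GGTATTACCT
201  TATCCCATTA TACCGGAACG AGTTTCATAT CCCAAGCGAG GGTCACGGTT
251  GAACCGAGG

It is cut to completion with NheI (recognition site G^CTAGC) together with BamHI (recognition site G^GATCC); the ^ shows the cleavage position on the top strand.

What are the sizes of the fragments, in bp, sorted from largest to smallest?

95, 68, 36, 17, 15, 14, 14 bp

NheI sites (GCTAGC) start at positions 14, 31, 99, 114, 128.
NheI cuts after the first base of each site, so after positions 14, 31, 99, 114, 128.
The BamHI site (GGATCC) starts at position 164.
BamHI cuts after the first base of each site, so after position 164.
Combined cut positions: 14, 31, 99, 114, 128, 164.
Linear molecule, 6 cuts → 7 fragments:
  1–14 → 14 bp
  15–31 → 17 bp
  32–99 → 68 bp
  100–114 → 15 bp
  115–128 → 14 bp
  129–164 → 36 bp
  165–259 → 95 bp
Sorted largest to smallest: 95, 68, 36, 17, 15, 14, 14 bp.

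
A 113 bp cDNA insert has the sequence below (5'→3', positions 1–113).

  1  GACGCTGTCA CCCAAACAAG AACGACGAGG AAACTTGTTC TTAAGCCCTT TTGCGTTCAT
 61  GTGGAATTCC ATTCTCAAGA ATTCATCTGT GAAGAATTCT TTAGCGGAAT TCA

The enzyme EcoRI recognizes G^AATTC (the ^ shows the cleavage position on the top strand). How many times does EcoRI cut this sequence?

GAATTC occurs starting at positions 64, 79, 94, 107.
EcoRI cuts at 4 sites.

4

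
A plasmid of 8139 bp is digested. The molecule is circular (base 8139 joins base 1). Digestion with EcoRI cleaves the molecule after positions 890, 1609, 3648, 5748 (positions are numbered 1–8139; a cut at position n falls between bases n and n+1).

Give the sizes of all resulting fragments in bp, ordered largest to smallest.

Circular molecule, 4 cuts → 4 fragments:
  1609 − 890 = 719 bp
  3648 − 1609 = 2039 bp
  5748 − 3648 = 2100 bp
  wrap: 8139 − 5748 + 890 = 3281 bp
Sorted largest to smallest: 3281, 2100, 2039, 719 bp.

3281, 2100, 2039, 719 bp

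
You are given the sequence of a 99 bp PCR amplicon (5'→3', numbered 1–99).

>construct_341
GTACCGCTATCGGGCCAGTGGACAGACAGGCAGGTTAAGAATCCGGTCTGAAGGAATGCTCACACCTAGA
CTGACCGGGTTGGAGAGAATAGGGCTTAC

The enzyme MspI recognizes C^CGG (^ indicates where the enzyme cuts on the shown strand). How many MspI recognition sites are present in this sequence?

2

CCGG occurs starting at positions 43, 75.
MspI cuts at 2 sites.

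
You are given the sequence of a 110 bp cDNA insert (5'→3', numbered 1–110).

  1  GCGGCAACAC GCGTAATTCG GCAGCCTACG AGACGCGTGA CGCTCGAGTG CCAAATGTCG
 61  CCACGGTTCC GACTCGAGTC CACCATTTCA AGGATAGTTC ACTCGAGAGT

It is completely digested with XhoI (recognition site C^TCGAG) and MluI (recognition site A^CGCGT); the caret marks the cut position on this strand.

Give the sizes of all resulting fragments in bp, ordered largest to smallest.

30, 29, 24, 10, 9, 8 bp

XhoI sites (CTCGAG) start at positions 43, 73, 102.
XhoI cuts after the first base of each site, so after positions 43, 73, 102.
MluI sites (ACGCGT) start at positions 9, 33.
MluI cuts after the first base of each site, so after positions 9, 33.
Combined cut positions: 9, 33, 43, 73, 102.
Linear molecule, 5 cuts → 6 fragments:
  1–9 → 9 bp
  10–33 → 24 bp
  34–43 → 10 bp
  44–73 → 30 bp
  74–102 → 29 bp
  103–110 → 8 bp
Sorted largest to smallest: 30, 29, 24, 10, 9, 8 bp.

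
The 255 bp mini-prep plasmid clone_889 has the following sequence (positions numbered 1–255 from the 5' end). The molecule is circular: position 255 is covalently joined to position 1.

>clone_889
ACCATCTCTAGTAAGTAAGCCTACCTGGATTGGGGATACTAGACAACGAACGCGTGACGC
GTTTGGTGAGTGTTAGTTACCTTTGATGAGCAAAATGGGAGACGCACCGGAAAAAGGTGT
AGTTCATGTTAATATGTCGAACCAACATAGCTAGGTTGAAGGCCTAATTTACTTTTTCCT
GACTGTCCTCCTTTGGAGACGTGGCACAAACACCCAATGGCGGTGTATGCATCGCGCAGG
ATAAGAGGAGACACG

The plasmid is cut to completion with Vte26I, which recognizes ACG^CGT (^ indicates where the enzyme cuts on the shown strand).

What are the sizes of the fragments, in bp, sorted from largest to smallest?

248, 7 bp

Vte26I sites (ACGCGT) start at positions 50, 57.
Vte26I cuts after base 3 of each site, so after positions 52, 59.
Circular molecule, 2 cuts → 2 fragments:
  53–59 → 7 bp
  60–255 then 1–52 → 196 + 52 = 248 bp
Sorted largest to smallest: 248, 7 bp.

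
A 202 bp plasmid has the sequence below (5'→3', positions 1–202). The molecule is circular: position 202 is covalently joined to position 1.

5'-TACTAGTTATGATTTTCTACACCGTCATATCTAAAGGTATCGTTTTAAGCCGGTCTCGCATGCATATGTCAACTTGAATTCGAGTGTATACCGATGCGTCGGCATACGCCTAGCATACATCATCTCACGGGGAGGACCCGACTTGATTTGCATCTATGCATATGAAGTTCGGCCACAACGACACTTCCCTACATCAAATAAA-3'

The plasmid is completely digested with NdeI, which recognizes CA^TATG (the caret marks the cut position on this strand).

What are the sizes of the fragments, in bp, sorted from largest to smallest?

NdeI sites (CATATG) start at positions 63, 159.
NdeI cuts after base 2 of each site, so after positions 64, 160.
Circular molecule, 2 cuts → 2 fragments:
  65–160 → 96 bp
  161–202 then 1–64 → 42 + 64 = 106 bp
Sorted largest to smallest: 106, 96 bp.

106, 96 bp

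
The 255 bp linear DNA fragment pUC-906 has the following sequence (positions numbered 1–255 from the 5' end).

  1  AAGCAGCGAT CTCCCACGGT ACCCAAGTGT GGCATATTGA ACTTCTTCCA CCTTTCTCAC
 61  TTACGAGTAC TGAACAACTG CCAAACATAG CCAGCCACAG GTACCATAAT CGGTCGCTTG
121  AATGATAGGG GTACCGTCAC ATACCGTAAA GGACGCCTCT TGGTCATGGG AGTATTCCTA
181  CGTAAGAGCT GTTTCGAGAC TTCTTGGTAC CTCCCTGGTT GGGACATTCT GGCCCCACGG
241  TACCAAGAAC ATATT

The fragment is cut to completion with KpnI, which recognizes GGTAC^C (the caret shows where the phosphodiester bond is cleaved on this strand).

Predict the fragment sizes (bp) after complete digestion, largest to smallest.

82, 76, 33, 30, 22, 12 bp

KpnI sites (GGTACC) start at positions 18, 100, 130, 206, 239.
KpnI cuts after base 5 of each site (before the last base), so after positions 22, 104, 134, 210, 243.
Linear molecule, 5 cuts → 6 fragments:
  1–22 → 22 bp
  23–104 → 82 bp
  105–134 → 30 bp
  135–210 → 76 bp
  211–243 → 33 bp
  244–255 → 12 bp
Sorted largest to smallest: 82, 76, 33, 30, 22, 12 bp.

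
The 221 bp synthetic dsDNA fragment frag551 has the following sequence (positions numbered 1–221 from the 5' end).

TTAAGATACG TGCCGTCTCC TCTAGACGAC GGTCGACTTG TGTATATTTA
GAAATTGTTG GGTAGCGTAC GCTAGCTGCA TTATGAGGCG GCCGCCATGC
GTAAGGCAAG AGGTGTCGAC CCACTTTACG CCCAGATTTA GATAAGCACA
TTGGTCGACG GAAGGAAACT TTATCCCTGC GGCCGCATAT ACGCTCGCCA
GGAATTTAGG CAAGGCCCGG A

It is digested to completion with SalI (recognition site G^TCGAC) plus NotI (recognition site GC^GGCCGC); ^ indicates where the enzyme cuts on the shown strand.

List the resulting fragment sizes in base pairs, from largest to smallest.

SalI sites (GTCGAC) start at positions 32, 115, 154.
SalI cuts after the first base of each site, so after positions 32, 115, 154.
NotI sites (GCGGCCGC) start at positions 88, 179.
NotI cuts after base 2 of each site, so after positions 89, 180.
Combined cut positions: 32, 89, 115, 154, 180.
Linear molecule, 5 cuts → 6 fragments:
  1–32 → 32 bp
  33–89 → 57 bp
  90–115 → 26 bp
  116–154 → 39 bp
  155–180 → 26 bp
  181–221 → 41 bp
Sorted largest to smallest: 57, 41, 39, 32, 26, 26 bp.

57, 41, 39, 32, 26, 26 bp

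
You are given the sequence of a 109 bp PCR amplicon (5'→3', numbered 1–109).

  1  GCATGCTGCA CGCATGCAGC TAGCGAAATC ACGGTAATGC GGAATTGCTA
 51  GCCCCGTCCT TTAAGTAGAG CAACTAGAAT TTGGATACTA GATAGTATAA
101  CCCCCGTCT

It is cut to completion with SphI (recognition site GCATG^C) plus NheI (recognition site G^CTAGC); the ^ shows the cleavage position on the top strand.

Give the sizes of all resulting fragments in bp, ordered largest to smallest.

SphI sites (GCATGC) start at positions 1, 12.
SphI cuts after base 5 of each site (before the last base), so after positions 5, 16.
NheI sites (GCTAGC) start at positions 19, 47.
NheI cuts after the first base of each site, so after positions 19, 47.
Combined cut positions: 5, 16, 19, 47.
Linear molecule, 4 cuts → 5 fragments:
  1–5 → 5 bp
  6–16 → 11 bp
  17–19 → 3 bp
  20–47 → 28 bp
  48–109 → 62 bp
Sorted largest to smallest: 62, 28, 11, 5, 3 bp.

62, 28, 11, 5, 3 bp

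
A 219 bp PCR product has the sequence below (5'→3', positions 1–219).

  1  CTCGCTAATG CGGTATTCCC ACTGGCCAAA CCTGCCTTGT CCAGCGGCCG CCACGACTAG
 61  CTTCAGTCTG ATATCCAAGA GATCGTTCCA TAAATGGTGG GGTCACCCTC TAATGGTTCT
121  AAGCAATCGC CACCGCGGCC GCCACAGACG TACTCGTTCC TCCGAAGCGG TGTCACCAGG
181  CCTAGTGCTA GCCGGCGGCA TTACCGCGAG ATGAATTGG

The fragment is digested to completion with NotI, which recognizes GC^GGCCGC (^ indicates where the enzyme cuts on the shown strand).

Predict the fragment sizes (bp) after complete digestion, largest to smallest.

NotI sites (GCGGCCGC) start at positions 44, 135.
NotI cuts after base 2 of each site, so after positions 45, 136.
Linear molecule, 2 cuts → 3 fragments:
  1–45 → 45 bp
  46–136 → 91 bp
  137–219 → 83 bp
Sorted largest to smallest: 91, 83, 45 bp.

91, 83, 45 bp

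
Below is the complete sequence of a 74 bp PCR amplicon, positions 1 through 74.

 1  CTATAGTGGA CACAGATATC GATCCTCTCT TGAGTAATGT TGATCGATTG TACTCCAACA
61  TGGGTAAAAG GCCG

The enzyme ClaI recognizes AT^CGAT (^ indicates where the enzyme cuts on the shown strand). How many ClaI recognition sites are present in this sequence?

2

ATCGAT occurs starting at positions 18, 43.
ClaI cuts at 2 sites.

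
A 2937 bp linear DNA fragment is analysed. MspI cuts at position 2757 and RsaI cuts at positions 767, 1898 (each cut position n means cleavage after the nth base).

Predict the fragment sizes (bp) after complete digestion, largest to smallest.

1131, 859, 767, 180 bp

Combined cut positions (sorted): 767, 1898, 2757.
Linear molecule, 3 cuts → 4 fragments:
  767 − 0 = 767 bp
  1898 − 767 = 1131 bp
  2757 − 1898 = 859 bp
  2937 − 2757 = 180 bp
Sorted largest to smallest: 1131, 859, 767, 180 bp.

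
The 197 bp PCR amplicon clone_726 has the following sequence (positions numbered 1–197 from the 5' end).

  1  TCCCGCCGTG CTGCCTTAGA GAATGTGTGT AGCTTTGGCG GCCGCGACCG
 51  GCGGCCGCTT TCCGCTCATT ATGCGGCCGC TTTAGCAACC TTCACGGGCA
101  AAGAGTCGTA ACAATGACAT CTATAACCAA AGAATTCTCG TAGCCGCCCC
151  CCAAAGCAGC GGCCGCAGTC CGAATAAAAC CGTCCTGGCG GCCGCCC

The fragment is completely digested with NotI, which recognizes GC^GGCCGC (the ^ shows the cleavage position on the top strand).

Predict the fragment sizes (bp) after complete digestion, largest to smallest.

NotI sites (GCGGCCGC) start at positions 38, 51, 73, 159, 188.
NotI cuts after base 2 of each site, so after positions 39, 52, 74, 160, 189.
Linear molecule, 5 cuts → 6 fragments:
  1–39 → 39 bp
  40–52 → 13 bp
  53–74 → 22 bp
  75–160 → 86 bp
  161–189 → 29 bp
  190–197 → 8 bp
Sorted largest to smallest: 86, 39, 29, 22, 13, 8 bp.

86, 39, 29, 22, 13, 8 bp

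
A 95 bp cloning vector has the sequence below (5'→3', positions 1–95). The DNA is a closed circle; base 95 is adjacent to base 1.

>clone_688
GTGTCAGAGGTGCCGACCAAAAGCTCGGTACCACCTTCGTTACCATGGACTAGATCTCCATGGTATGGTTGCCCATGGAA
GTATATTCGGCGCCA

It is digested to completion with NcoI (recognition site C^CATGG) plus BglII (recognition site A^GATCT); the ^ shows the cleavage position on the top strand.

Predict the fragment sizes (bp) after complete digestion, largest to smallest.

NcoI sites (CCATGG) start at positions 43, 58, 73.
NcoI cuts after the first base of each site, so after positions 43, 58, 73.
The BglII site (AGATCT) starts at position 52.
BglII cuts after the first base of each site, so after position 52.
Combined cut positions: 43, 52, 58, 73.
Circular molecule, 4 cuts → 4 fragments:
  44–52 → 9 bp
  53–58 → 6 bp
  59–73 → 15 bp
  74–95 then 1–43 → 22 + 43 = 65 bp
Sorted largest to smallest: 65, 15, 9, 6 bp.

65, 15, 9, 6 bp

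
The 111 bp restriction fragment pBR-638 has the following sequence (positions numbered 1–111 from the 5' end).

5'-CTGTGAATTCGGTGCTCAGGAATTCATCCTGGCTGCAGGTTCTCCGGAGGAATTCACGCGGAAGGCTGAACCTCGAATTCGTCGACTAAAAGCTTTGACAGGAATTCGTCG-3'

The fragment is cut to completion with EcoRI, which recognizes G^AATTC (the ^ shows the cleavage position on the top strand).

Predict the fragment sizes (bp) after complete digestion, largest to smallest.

EcoRI sites (GAATTC) start at positions 5, 20, 50, 75, 102.
EcoRI cuts after the first base of each site, so after positions 5, 20, 50, 75, 102.
Linear molecule, 5 cuts → 6 fragments:
  1–5 → 5 bp
  6–20 → 15 bp
  21–50 → 30 bp
  51–75 → 25 bp
  76–102 → 27 bp
  103–111 → 9 bp
Sorted largest to smallest: 30, 27, 25, 15, 9, 5 bp.

30, 27, 25, 15, 9, 5 bp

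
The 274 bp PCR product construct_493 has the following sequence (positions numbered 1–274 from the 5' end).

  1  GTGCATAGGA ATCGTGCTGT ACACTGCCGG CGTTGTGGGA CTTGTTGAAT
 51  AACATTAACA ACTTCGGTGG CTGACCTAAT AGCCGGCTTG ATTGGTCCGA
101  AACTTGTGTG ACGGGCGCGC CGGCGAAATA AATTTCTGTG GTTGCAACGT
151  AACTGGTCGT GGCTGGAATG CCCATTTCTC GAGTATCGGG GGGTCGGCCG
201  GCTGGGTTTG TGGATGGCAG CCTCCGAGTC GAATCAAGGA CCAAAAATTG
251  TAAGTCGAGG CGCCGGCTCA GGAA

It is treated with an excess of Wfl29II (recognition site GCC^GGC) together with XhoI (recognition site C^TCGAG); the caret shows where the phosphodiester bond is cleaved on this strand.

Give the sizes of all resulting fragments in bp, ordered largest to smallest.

65, 57, 56, 37, 28, 21, 10 bp

Wfl29II sites (GCCGGC) start at positions 26, 82, 119, 197, 262.
Wfl29II cuts after base 3 of each site, so after positions 28, 84, 121, 199, 264.
The XhoI site (CTCGAG) starts at position 178.
XhoI cuts after the first base of each site, so after position 178.
Combined cut positions: 28, 84, 121, 178, 199, 264.
Linear molecule, 6 cuts → 7 fragments:
  1–28 → 28 bp
  29–84 → 56 bp
  85–121 → 37 bp
  122–178 → 57 bp
  179–199 → 21 bp
  200–264 → 65 bp
  265–274 → 10 bp
Sorted largest to smallest: 65, 57, 56, 37, 28, 21, 10 bp.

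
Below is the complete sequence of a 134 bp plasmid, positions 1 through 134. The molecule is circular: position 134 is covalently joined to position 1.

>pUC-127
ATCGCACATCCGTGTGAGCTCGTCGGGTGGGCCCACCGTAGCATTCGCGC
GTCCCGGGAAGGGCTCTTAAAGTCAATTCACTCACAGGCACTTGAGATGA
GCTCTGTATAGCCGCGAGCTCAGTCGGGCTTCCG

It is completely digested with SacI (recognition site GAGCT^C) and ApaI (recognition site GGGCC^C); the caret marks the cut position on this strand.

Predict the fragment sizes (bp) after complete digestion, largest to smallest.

70, 34, 17, 13 bp

SacI sites (GAGCTC) start at positions 16, 99, 116.
SacI cuts after base 5 of each site (before the last base), so after positions 20, 103, 120.
The ApaI site (GGGCCC) starts at position 29.
ApaI cuts after base 5 of each site (before the last base), so after position 33.
Combined cut positions: 20, 33, 103, 120.
Circular molecule, 4 cuts → 4 fragments:
  21–33 → 13 bp
  34–103 → 70 bp
  104–120 → 17 bp
  121–134 then 1–20 → 14 + 20 = 34 bp
Sorted largest to smallest: 70, 34, 17, 13 bp.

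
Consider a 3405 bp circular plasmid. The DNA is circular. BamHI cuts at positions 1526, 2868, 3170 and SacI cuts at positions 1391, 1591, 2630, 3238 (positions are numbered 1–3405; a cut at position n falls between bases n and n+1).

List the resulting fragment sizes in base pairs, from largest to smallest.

1558, 1039, 302, 238, 135, 68, 65 bp

Combined cut positions (sorted): 1391, 1526, 1591, 2630, 2868, 3170, 3238.
Circular molecule, 7 cuts → 7 fragments:
  1526 − 1391 = 135 bp
  1591 − 1526 = 65 bp
  2630 − 1591 = 1039 bp
  2868 − 2630 = 238 bp
  3170 − 2868 = 302 bp
  3238 − 3170 = 68 bp
  wrap: 3405 − 3238 + 1391 = 1558 bp
Sorted largest to smallest: 1558, 1039, 302, 238, 135, 68, 65 bp.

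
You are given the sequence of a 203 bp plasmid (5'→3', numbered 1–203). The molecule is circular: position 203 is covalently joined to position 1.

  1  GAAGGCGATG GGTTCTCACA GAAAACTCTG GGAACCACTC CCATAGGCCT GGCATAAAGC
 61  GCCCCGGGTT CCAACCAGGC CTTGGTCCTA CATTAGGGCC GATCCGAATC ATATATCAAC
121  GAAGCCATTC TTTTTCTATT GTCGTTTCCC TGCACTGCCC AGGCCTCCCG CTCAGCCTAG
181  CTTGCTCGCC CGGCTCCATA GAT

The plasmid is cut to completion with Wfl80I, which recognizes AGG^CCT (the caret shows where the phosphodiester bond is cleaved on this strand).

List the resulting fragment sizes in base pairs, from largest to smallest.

Wfl80I sites (AGGCCT) start at positions 45, 77, 161.
Wfl80I cuts after base 3 of each site, so after positions 47, 79, 163.
Circular molecule, 3 cuts → 3 fragments:
  48–79 → 32 bp
  80–163 → 84 bp
  164–203 then 1–47 → 40 + 47 = 87 bp
Sorted largest to smallest: 87, 84, 32 bp.

87, 84, 32 bp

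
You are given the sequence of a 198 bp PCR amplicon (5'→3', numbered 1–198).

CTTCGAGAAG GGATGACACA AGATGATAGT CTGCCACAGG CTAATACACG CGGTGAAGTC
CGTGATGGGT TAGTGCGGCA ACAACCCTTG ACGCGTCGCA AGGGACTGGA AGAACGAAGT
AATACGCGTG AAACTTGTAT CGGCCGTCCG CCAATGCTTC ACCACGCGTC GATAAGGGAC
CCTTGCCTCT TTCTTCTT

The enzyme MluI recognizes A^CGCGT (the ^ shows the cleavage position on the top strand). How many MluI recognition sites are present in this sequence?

3

ACGCGT occurs starting at positions 91, 124, 164.
MluI cuts at 3 sites.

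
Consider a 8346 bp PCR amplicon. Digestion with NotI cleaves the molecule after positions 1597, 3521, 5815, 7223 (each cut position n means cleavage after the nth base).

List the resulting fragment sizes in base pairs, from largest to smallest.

Linear molecule, 4 cuts → 5 fragments:
  1597 − 0 = 1597 bp
  3521 − 1597 = 1924 bp
  5815 − 3521 = 2294 bp
  7223 − 5815 = 1408 bp
  8346 − 7223 = 1123 bp
Sorted largest to smallest: 2294, 1924, 1597, 1408, 1123 bp.

2294, 1924, 1597, 1408, 1123 bp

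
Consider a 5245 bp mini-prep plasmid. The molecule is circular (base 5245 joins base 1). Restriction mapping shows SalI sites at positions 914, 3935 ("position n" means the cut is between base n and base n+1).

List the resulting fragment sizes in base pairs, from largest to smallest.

Circular molecule, 2 cuts → 2 fragments:
  3935 − 914 = 3021 bp
  wrap: 5245 − 3935 + 914 = 2224 bp
Sorted largest to smallest: 3021, 2224 bp.

3021, 2224 bp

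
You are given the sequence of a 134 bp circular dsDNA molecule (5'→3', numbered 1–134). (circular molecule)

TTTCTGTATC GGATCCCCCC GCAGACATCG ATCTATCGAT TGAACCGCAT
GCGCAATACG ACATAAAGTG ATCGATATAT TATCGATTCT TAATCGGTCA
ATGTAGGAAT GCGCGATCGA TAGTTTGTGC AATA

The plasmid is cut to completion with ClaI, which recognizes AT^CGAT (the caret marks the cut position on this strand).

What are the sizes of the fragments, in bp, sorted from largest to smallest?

ClaI sites (ATCGAT) start at positions 27, 35, 71, 82, 116.
ClaI cuts after base 2 of each site, so after positions 28, 36, 72, 83, 117.
Circular molecule, 5 cuts → 5 fragments:
  29–36 → 8 bp
  37–72 → 36 bp
  73–83 → 11 bp
  84–117 → 34 bp
  118–134 then 1–28 → 17 + 28 = 45 bp
Sorted largest to smallest: 45, 36, 34, 11, 8 bp.

45, 36, 34, 11, 8 bp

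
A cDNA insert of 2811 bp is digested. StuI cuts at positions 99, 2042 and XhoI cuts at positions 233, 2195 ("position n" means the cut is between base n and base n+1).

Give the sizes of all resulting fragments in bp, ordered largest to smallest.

Combined cut positions (sorted): 99, 233, 2042, 2195.
Linear molecule, 4 cuts → 5 fragments:
  99 − 0 = 99 bp
  233 − 99 = 134 bp
  2042 − 233 = 1809 bp
  2195 − 2042 = 153 bp
  2811 − 2195 = 616 bp
Sorted largest to smallest: 1809, 616, 153, 134, 99 bp.

1809, 616, 153, 134, 99 bp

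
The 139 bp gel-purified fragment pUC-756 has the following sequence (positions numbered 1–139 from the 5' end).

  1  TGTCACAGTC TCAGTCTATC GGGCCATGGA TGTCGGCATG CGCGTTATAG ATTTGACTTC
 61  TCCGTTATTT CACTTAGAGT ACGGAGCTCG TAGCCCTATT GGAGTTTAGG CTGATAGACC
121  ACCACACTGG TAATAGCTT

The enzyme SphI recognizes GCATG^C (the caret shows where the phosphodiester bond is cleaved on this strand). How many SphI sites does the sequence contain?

GCATGC occurs starting at position 36.
SphI cuts at 1 site.

1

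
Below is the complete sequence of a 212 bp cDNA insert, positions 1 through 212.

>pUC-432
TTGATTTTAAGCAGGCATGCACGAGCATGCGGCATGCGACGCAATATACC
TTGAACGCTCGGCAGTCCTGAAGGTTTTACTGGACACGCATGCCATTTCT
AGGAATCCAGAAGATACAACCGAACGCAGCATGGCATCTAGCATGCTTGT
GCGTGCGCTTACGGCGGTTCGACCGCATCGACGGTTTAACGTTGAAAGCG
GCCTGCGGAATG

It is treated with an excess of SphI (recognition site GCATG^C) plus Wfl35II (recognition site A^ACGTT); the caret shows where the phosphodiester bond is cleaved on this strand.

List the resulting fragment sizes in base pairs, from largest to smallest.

56, 53, 43, 24, 19, 10, 7 bp

SphI sites (GCATGC) start at positions 15, 25, 32, 88, 141.
SphI cuts after base 5 of each site (before the last base), so after positions 19, 29, 36, 92, 145.
The Wfl35II site (AACGTT) starts at position 188.
Wfl35II cuts after the first base of each site, so after position 188.
Combined cut positions: 19, 29, 36, 92, 145, 188.
Linear molecule, 6 cuts → 7 fragments:
  1–19 → 19 bp
  20–29 → 10 bp
  30–36 → 7 bp
  37–92 → 56 bp
  93–145 → 53 bp
  146–188 → 43 bp
  189–212 → 24 bp
Sorted largest to smallest: 56, 53, 43, 24, 19, 10, 7 bp.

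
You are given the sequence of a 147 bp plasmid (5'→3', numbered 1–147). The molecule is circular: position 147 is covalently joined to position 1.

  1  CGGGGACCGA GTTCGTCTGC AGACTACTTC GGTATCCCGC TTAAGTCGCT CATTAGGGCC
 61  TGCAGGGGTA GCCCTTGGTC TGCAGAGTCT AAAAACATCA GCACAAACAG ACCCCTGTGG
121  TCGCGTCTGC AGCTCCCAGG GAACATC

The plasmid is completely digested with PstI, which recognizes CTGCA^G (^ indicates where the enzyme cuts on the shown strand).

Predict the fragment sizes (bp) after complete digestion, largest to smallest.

47, 43, 37, 20 bp

PstI sites (CTGCAG) start at positions 17, 60, 80, 127.
PstI cuts after base 5 of each site (before the last base), so after positions 21, 64, 84, 131.
Circular molecule, 4 cuts → 4 fragments:
  22–64 → 43 bp
  65–84 → 20 bp
  85–131 → 47 bp
  132–147 then 1–21 → 16 + 21 = 37 bp
Sorted largest to smallest: 47, 43, 37, 20 bp.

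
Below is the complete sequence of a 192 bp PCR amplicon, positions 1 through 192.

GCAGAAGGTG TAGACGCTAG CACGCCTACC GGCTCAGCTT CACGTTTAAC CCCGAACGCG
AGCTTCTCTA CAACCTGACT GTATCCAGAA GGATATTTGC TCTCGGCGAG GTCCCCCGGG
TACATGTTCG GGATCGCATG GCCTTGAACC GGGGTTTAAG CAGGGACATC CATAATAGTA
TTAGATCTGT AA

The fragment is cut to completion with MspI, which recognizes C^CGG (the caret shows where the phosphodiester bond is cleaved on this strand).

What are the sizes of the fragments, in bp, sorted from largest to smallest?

MspI sites (CCGG) start at positions 29, 116, 149.
MspI cuts after the first base of each site, so after positions 29, 116, 149.
Linear molecule, 3 cuts → 4 fragments:
  1–29 → 29 bp
  30–116 → 87 bp
  117–149 → 33 bp
  150–192 → 43 bp
Sorted largest to smallest: 87, 43, 33, 29 bp.

87, 43, 33, 29 bp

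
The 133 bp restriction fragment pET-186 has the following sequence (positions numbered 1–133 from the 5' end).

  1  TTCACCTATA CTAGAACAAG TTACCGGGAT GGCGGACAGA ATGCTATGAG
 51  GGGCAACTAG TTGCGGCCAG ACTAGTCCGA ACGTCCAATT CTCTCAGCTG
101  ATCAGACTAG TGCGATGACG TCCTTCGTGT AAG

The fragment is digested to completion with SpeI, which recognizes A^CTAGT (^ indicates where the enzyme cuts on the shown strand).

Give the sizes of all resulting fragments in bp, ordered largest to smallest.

SpeI sites (ACTAGT) start at positions 56, 71, 106.
SpeI cuts after the first base of each site, so after positions 56, 71, 106.
Linear molecule, 3 cuts → 4 fragments:
  1–56 → 56 bp
  57–71 → 15 bp
  72–106 → 35 bp
  107–133 → 27 bp
Sorted largest to smallest: 56, 35, 27, 15 bp.

56, 35, 27, 15 bp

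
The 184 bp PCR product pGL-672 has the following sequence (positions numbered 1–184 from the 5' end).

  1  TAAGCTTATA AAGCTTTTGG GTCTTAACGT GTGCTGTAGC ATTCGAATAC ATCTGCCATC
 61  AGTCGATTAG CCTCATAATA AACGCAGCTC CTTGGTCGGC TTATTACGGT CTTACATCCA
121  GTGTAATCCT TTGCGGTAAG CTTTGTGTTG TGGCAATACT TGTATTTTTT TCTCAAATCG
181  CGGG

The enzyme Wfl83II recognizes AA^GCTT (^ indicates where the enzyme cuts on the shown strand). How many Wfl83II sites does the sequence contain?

3

AAGCTT occurs starting at positions 2, 11, 138.
Wfl83II cuts at 3 sites.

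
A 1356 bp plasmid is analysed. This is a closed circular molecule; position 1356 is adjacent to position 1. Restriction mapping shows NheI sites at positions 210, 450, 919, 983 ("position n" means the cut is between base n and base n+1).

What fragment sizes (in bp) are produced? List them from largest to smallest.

Circular molecule, 4 cuts → 4 fragments:
  450 − 210 = 240 bp
  919 − 450 = 469 bp
  983 − 919 = 64 bp
  wrap: 1356 − 983 + 210 = 583 bp
Sorted largest to smallest: 583, 469, 240, 64 bp.

583, 469, 240, 64 bp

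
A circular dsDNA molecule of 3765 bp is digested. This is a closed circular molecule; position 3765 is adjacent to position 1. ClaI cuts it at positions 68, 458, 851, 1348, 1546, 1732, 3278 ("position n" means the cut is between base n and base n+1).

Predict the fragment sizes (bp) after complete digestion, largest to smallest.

Circular molecule, 7 cuts → 7 fragments:
  458 − 68 = 390 bp
  851 − 458 = 393 bp
  1348 − 851 = 497 bp
  1546 − 1348 = 198 bp
  1732 − 1546 = 186 bp
  3278 − 1732 = 1546 bp
  wrap: 3765 − 3278 + 68 = 555 bp
Sorted largest to smallest: 1546, 555, 497, 393, 390, 198, 186 bp.

1546, 555, 497, 393, 390, 198, 186 bp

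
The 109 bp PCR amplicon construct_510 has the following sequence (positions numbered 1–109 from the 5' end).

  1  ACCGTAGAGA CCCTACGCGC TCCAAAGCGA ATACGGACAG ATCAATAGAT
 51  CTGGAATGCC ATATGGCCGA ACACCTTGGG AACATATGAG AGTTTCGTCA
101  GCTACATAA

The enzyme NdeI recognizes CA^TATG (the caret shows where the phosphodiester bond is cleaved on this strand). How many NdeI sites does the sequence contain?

CATATG occurs starting at positions 60, 83.
NdeI cuts at 2 sites.

2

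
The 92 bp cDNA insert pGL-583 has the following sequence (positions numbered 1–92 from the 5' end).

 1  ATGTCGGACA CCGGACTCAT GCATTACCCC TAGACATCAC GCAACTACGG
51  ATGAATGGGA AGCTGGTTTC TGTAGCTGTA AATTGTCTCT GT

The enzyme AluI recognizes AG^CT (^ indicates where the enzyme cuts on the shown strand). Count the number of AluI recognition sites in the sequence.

2

AGCT occurs starting at positions 61, 74.
AluI cuts at 2 sites.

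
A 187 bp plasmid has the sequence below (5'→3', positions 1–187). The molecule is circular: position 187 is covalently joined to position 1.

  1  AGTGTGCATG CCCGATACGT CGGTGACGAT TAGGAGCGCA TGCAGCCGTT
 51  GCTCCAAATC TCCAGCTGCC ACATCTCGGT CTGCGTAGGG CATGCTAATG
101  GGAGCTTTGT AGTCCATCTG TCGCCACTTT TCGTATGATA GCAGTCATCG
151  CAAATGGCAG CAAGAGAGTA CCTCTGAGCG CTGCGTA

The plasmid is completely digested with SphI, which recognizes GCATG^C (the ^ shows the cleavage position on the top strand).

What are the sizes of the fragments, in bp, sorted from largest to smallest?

SphI sites (GCATGC) start at positions 6, 38, 90.
SphI cuts after base 5 of each site (before the last base), so after positions 10, 42, 94.
Circular molecule, 3 cuts → 3 fragments:
  11–42 → 32 bp
  43–94 → 52 bp
  95–187 then 1–10 → 93 + 10 = 103 bp
Sorted largest to smallest: 103, 52, 32 bp.

103, 52, 32 bp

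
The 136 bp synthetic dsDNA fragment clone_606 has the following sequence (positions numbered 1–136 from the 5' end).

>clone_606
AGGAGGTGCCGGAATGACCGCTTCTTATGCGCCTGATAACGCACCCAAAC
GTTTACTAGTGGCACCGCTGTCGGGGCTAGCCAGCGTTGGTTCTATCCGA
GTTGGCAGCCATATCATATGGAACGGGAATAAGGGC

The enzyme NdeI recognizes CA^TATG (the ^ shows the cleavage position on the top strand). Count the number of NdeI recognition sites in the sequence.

CATATG occurs starting at position 115.
NdeI cuts at 1 site.

1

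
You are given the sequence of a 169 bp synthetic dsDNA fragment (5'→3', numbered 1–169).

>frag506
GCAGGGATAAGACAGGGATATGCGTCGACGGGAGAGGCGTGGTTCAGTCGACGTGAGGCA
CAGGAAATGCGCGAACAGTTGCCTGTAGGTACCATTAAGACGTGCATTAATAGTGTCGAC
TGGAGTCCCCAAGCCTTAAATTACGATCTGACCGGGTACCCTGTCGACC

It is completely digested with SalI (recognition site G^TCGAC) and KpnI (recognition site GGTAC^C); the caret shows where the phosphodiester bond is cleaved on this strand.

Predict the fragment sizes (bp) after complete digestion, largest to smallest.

SalI sites (GTCGAC) start at positions 24, 47, 115, 163.
SalI cuts after the first base of each site, so after positions 24, 47, 115, 163.
KpnI sites (GGTACC) start at positions 88, 155.
KpnI cuts after base 5 of each site (before the last base), so after positions 92, 159.
Combined cut positions: 24, 47, 92, 115, 159, 163.
Linear molecule, 6 cuts → 7 fragments:
  1–24 → 24 bp
  25–47 → 23 bp
  48–92 → 45 bp
  93–115 → 23 bp
  116–159 → 44 bp
  160–163 → 4 bp
  164–169 → 6 bp
Sorted largest to smallest: 45, 44, 24, 23, 23, 6, 4 bp.

45, 44, 24, 23, 23, 6, 4 bp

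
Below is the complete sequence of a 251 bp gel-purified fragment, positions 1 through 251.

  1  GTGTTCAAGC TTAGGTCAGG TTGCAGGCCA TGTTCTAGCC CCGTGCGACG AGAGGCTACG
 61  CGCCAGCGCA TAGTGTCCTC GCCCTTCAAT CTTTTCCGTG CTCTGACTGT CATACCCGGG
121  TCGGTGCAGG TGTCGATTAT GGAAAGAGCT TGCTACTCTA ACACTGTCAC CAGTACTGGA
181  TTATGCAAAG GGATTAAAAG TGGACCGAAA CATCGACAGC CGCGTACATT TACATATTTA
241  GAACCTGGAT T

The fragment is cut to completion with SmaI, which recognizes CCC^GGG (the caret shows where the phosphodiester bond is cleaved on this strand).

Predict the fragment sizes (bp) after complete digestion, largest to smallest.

The SmaI site (CCCGGG) starts at position 115.
SmaI cuts after base 3 of each site, so after position 117.
Linear molecule, 1 cut → 2 fragments:
  1–117 → 117 bp
  118–251 → 134 bp
Sorted largest to smallest: 134, 117 bp.

134, 117 bp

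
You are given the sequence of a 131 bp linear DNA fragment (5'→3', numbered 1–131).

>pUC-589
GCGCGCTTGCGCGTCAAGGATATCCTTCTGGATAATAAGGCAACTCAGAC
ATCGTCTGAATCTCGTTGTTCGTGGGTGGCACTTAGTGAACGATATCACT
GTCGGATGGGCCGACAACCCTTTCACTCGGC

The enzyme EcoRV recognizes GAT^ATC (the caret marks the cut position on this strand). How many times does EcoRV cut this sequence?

2

GATATC occurs starting at positions 19, 92.
EcoRV cuts at 2 sites.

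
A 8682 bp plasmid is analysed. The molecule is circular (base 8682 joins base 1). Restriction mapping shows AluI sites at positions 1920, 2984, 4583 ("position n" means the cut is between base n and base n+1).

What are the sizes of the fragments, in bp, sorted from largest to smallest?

Circular molecule, 3 cuts → 3 fragments:
  2984 − 1920 = 1064 bp
  4583 − 2984 = 1599 bp
  wrap: 8682 − 4583 + 1920 = 6019 bp
Sorted largest to smallest: 6019, 1599, 1064 bp.

6019, 1599, 1064 bp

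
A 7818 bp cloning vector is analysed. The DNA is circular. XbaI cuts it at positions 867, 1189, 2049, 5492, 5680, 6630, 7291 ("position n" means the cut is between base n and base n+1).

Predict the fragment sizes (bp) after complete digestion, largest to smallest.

Circular molecule, 7 cuts → 7 fragments:
  1189 − 867 = 322 bp
  2049 − 1189 = 860 bp
  5492 − 2049 = 3443 bp
  5680 − 5492 = 188 bp
  6630 − 5680 = 950 bp
  7291 − 6630 = 661 bp
  wrap: 7818 − 7291 + 867 = 1394 bp
Sorted largest to smallest: 3443, 1394, 950, 860, 661, 322, 188 bp.

3443, 1394, 950, 860, 661, 322, 188 bp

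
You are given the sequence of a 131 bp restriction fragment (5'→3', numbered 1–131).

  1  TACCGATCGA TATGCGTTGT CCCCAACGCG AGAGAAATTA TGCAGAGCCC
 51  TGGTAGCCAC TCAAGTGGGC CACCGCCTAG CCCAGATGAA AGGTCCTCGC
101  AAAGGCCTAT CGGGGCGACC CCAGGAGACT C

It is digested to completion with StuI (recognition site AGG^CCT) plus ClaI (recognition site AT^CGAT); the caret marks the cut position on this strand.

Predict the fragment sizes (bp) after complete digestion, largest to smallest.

98, 26, 7 bp

The StuI site (AGGCCT) starts at position 103.
StuI cuts after base 3 of each site, so after position 105.
The ClaI site (ATCGAT) starts at position 6.
ClaI cuts after base 2 of each site, so after position 7.
Combined cut positions: 7, 105.
Linear molecule, 2 cuts → 3 fragments:
  1–7 → 7 bp
  8–105 → 98 bp
  106–131 → 26 bp
Sorted largest to smallest: 98, 26, 7 bp.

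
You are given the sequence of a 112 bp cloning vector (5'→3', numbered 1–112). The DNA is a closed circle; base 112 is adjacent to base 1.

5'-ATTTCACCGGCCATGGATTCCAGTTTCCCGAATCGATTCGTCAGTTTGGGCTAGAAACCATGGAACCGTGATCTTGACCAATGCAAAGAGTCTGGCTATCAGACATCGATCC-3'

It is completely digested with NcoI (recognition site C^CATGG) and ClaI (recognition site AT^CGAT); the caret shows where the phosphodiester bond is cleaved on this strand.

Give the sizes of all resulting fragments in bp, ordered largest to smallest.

NcoI sites (CCATGG) start at positions 11, 58.
NcoI cuts after the first base of each site, so after positions 11, 58.
ClaI sites (ATCGAT) start at positions 32, 105.
ClaI cuts after base 2 of each site, so after positions 33, 106.
Combined cut positions: 11, 33, 58, 106.
Circular molecule, 4 cuts → 4 fragments:
  12–33 → 22 bp
  34–58 → 25 bp
  59–106 → 48 bp
  107–112 then 1–11 → 6 + 11 = 17 bp
Sorted largest to smallest: 48, 25, 22, 17 bp.

48, 25, 22, 17 bp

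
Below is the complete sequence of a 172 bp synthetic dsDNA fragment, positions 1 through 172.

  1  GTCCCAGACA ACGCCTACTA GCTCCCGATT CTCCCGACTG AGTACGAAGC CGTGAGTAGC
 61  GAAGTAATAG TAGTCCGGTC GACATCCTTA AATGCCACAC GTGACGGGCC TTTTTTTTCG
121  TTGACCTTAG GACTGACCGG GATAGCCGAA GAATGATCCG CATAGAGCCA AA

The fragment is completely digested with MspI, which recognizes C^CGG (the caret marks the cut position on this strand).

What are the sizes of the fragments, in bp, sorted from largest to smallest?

75, 62, 35 bp

MspI sites (CCGG) start at positions 75, 137.
MspI cuts after the first base of each site, so after positions 75, 137.
Linear molecule, 2 cuts → 3 fragments:
  1–75 → 75 bp
  76–137 → 62 bp
  138–172 → 35 bp
Sorted largest to smallest: 75, 62, 35 bp.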